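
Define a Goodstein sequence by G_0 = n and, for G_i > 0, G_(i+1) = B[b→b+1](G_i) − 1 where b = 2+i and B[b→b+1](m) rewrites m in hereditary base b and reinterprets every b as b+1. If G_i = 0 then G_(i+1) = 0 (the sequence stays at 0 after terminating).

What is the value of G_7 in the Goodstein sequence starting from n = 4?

(0) 4|_2 = 2^2 ↦ 3^3|_3 = 27 ⇒ 26
(1) 26|_3 = 2·3^2 + 2·3 + 2 ↦ 2·4^2 + 2·4 + 2|_4 = 42 ⇒ 41
(2) 41|_4 = 2·4^2 + 2·4 + 1 ↦ 2·5^2 + 2·5 + 1|_5 = 61 ⇒ 60
(3) 60|_5 = 2·5^2 + 2·5 ↦ 2·6^2 + 2·6|_6 = 84 ⇒ 83
(4) 83|_6 = 2·6^2 + 6 + 5 ↦ 2·7^2 + 7 + 5|_7 = 110 ⇒ 109
(5) 109|_7 = 2·7^2 + 7 + 4 ↦ 2·8^2 + 8 + 4|_8 = 140 ⇒ 139
(6) 139|_8 = 2·8^2 + 8 + 3 ↦ 2·9^2 + 9 + 3|_9 = 174 ⇒ 173
(7) 173|_9 = 2·9^2 + 9 + 2 ↦ 2·10^2 + 10 + 2|_10 = 212 ⇒ 211

173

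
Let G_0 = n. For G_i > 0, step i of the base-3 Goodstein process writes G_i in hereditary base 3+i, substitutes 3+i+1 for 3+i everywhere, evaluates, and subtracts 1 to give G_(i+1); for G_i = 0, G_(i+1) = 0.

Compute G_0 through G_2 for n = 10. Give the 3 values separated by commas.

10, 16, 24

10 —HB3→ 3^2 + 1 —bump→ 4^2 + 1 = 17 —(−1)→ 16
16 —HB4→ 4^2 —bump→ 5^2 = 25 —(−1)→ 24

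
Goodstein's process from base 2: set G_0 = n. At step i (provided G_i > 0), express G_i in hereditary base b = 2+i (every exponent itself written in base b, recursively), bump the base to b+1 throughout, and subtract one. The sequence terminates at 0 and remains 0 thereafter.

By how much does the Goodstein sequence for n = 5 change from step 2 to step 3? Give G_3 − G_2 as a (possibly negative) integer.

212

(0) 5|_2 = 2^2 + 1 ↦ 3^3 + 1|_3 = 28 ⇒ 27
(1) 27|_3 = 3^3 ↦ 4^4|_4 = 256 ⇒ 255
(2) 255|_4 = 3·4^3 + 3·4^2 + 3·4 + 3 ↦ 3·5^3 + 3·5^2 + 3·5 + 3|_5 = 468 ⇒ 467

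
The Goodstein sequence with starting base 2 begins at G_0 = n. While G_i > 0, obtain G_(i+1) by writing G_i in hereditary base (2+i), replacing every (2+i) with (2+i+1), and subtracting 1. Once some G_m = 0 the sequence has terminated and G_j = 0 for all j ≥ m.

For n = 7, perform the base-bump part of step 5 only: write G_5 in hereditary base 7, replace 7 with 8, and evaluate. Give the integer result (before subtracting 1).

base 2: 7 = 2^2 + 2 + 1; at 3: 3^3 + 3 + 1 = 31; next = 30
base 3: 30 = 3^3 + 3; at 4: 4^4 + 4 = 260; next = 259
base 4: 259 = 4^4 + 3; at 5: 5^5 + 3 = 3128; next = 3127
base 5: 3127 = 5^5 + 2; at 6: 6^6 + 2 = 46658; next = 46657
base 6: 46657 = 6^6 + 1; at 7: 7^7 + 1 = 823544; next = 823543
base 7: 823543 = 7^7; at 8: 8^8 = 16777216; next = 16777215

16777216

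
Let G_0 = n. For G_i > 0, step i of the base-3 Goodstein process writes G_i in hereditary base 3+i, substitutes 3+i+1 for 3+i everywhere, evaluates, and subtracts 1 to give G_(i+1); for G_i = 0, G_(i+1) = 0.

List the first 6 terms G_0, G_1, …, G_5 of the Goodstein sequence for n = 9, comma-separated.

base 3: 9 = 3^2; at 4: 4^2 = 16; next = 15
base 4: 15 = 3·4 + 3; at 5: 3·5 + 3 = 18; next = 17
base 5: 17 = 3·5 + 2; at 6: 3·6 + 2 = 20; next = 19
base 6: 19 = 3·6 + 1; at 7: 3·7 + 1 = 22; next = 21
base 7: 21 = 3·7; at 8: 3·8 = 24; next = 23

9, 15, 17, 19, 21, 23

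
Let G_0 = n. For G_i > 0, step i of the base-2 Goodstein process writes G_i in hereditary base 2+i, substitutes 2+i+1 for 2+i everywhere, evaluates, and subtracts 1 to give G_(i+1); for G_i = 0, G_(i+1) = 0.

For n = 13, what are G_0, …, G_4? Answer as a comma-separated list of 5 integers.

base 2: 13 = 2^(2 + 1) + 2^2 + 1; at 3: 3^(3 + 1) + 3^3 + 1 = 109; next = 108
base 3: 108 = 3^(3 + 1) + 3^3; at 4: 4^(4 + 1) + 4^4 = 1280; next = 1279
base 4: 1279 = 4^(4 + 1) + 3·4^3 + 3·4^2 + 3·4 + 3; at 5: 5^(5 + 1) + 3·5^3 + 3·5^2 + 3·5 + 3 = 16093; next = 16092
base 5: 16092 = 5^(5 + 1) + 3·5^3 + 3·5^2 + 3·5 + 2; at 6: 6^(6 + 1) + 3·6^3 + 3·6^2 + 3·6 + 2 = 280712; next = 280711

13, 108, 1279, 16092, 280711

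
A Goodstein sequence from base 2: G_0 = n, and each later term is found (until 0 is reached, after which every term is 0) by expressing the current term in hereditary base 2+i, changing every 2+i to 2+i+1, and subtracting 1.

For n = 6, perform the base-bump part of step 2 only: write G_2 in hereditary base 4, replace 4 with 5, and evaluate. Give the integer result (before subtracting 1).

3126

step 0: 6 = 2^2 + 2; sub 3 for 2: 3^3 + 3; = 30; G_1 = 30−1 = 29
step 1: 29 = 3^3 + 2; sub 4 for 3: 4^4 + 2; = 258; G_2 = 258−1 = 257
step 2: 257 = 4^4 + 1; sub 5 for 4: 5^5 + 1; = 3126; G_3 = 3126−1 = 3125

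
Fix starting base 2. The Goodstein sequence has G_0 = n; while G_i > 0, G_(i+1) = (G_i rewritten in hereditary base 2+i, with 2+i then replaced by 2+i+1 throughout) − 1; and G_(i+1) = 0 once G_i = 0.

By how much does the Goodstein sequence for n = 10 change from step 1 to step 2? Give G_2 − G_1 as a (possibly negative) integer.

(0) 10|_2 = 2^(2 + 1) + 2 ↦ 3^(3 + 1) + 3|_3 = 84 ⇒ 83
(1) 83|_3 = 3^(3 + 1) + 2 ↦ 4^(4 + 1) + 2|_4 = 1026 ⇒ 1025

942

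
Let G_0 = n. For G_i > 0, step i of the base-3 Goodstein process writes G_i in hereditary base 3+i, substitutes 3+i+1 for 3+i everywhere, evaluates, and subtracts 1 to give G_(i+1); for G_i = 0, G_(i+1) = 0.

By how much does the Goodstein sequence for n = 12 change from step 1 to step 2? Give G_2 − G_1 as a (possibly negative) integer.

8

[0] 12 ≡ 3^2 + 3 (base 3). Lift 4: 20. −1: 19.
[1] 19 ≡ 4^2 + 3 (base 4). Lift 5: 28. −1: 27.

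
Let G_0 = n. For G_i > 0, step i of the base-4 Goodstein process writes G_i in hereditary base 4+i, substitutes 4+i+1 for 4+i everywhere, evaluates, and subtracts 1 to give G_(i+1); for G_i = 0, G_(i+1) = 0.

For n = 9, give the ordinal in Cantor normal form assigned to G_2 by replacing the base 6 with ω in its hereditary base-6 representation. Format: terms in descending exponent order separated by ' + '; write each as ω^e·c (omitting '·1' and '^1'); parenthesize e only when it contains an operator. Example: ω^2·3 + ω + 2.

ω + 5

G_0=9  [base 4] 2·4 + 1  →[4↦5]→  2·5 + 1 = 11  −1 ⇒ G_1=10
G_1=10  [base 5] 2·5  →[5↦6]→  2·6 = 12  −1 ⇒ G_2=11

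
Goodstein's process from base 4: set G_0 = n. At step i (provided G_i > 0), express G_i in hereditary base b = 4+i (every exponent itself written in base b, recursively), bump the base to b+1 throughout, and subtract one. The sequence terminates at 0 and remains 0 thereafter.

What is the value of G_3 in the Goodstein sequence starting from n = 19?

49

G_0=19  [base 4] 4^2 + 3  →[4↦5]→  5^2 + 3 = 28  −1 ⇒ G_1=27
G_1=27  [base 5] 5^2 + 2  →[5↦6]→  6^2 + 2 = 38  −1 ⇒ G_2=37
G_2=37  [base 6] 6^2 + 1  →[6↦7]→  7^2 + 1 = 50  −1 ⇒ G_3=49
G_3=49  [base 7] 7^2  →[7↦8]→  8^2 = 64  −1 ⇒ G_4=63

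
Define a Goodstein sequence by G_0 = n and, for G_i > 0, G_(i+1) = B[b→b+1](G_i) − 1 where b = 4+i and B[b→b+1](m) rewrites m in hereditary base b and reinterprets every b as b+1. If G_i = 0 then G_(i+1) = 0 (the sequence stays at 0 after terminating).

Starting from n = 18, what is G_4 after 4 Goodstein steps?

53

G_0=18  [base 4] 4^2 + 2  →[4↦5]→  5^2 + 2 = 27  −1 ⇒ G_1=26
G_1=26  [base 5] 5^2 + 1  →[5↦6]→  6^2 + 1 = 37  −1 ⇒ G_2=36
G_2=36  [base 6] 6^2  →[6↦7]→  7^2 = 49  −1 ⇒ G_3=48
G_3=48  [base 7] 6·7 + 6  →[7↦8]→  6·8 + 6 = 54  −1 ⇒ G_4=53
G_4=53  [base 8] 6·8 + 5  →[8↦9]→  6·9 + 5 = 59  −1 ⇒ G_5=58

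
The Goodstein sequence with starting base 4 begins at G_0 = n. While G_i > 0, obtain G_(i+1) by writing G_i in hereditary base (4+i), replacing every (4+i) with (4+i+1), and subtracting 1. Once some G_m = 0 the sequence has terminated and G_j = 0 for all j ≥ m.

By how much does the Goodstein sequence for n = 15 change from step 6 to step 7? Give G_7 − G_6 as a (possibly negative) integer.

1

step 0: 15 = 3·4 + 3; sub 5 for 4: 3·5 + 3; = 18; G_1 = 18−1 = 17
step 1: 17 = 3·5 + 2; sub 6 for 5: 3·6 + 2; = 20; G_2 = 20−1 = 19
step 2: 19 = 3·6 + 1; sub 7 for 6: 3·7 + 1; = 22; G_3 = 22−1 = 21
step 3: 21 = 3·7; sub 8 for 7: 3·8; = 24; G_4 = 24−1 = 23
step 4: 23 = 2·8 + 7; sub 9 for 8: 2·9 + 7; = 25; G_5 = 25−1 = 24
step 5: 24 = 2·9 + 6; sub 10 for 9: 2·10 + 6; = 26; G_6 = 26−1 = 25
step 6: 25 = 2·10 + 5; sub 11 for 10: 2·11 + 5; = 27; G_7 = 27−1 = 26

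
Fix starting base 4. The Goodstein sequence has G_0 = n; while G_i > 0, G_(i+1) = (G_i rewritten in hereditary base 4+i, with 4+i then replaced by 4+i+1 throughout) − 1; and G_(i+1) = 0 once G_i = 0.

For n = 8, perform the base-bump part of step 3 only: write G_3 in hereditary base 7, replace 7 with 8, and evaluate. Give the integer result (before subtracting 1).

G_0=8  [base 4] 2·4  →[4↦5]→  2·5 = 10  −1 ⇒ G_1=9
G_1=9  [base 5] 5 + 4  →[5↦6]→  6 + 4 = 10  −1 ⇒ G_2=9
G_2=9  [base 6] 6 + 3  →[6↦7]→  7 + 3 = 10  −1 ⇒ G_3=9

10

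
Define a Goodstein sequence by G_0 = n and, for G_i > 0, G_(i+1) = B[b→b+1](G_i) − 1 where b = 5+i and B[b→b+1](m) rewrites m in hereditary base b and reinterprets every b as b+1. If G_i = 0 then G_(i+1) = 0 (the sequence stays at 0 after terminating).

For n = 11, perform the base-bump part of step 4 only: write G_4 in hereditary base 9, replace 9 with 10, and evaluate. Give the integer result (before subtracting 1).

14

base 5: 11 = 2·5 + 1; at 6: 2·6 + 1 = 13; next = 12
base 6: 12 = 2·6; at 7: 2·7 = 14; next = 13
base 7: 13 = 7 + 6; at 8: 8 + 6 = 14; next = 13
base 8: 13 = 8 + 5; at 9: 9 + 5 = 14; next = 13
base 9: 13 = 9 + 4; at 10: 10 + 4 = 14; next = 13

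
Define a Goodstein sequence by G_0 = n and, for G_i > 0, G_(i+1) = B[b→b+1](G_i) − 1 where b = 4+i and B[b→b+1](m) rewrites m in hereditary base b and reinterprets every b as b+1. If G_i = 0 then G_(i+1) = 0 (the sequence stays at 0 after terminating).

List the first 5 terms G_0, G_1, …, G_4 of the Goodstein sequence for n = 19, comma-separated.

19, 27, 37, 49, 63

step 0: 19 = 4^2 + 3; sub 5 for 4: 5^2 + 3; = 28; G_1 = 28−1 = 27
step 1: 27 = 5^2 + 2; sub 6 for 5: 6^2 + 2; = 38; G_2 = 38−1 = 37
step 2: 37 = 6^2 + 1; sub 7 for 6: 7^2 + 1; = 50; G_3 = 50−1 = 49
step 3: 49 = 7^2; sub 8 for 7: 8^2; = 64; G_4 = 64−1 = 63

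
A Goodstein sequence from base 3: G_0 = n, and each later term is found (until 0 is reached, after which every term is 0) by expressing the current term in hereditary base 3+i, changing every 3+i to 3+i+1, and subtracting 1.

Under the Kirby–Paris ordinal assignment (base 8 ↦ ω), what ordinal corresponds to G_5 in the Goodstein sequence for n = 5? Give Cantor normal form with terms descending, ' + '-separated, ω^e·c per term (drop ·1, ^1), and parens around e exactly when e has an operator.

3

base 3: 5 = 3 + 2; at 4: 4 + 2 = 6; next = 5
base 4: 5 = 4 + 1; at 5: 5 + 1 = 6; next = 5
base 5: 5 = 5; at 6: 6 = 6; next = 5
base 6: 5 = 5; at 7: 5 = 5; next = 4
base 7: 4 = 4; at 8: 4 = 4; next = 3
base 8: 3 = 3; at 9: 3 = 3; next = 2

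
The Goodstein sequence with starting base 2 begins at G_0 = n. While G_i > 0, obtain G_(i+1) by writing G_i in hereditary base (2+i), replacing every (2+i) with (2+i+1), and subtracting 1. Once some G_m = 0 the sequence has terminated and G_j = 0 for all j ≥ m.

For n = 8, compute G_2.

G_0 = 8. HB_2(8) = 2^(2 + 1). Bump = 81. G_1 = 80.
G_1 = 80. HB_3(80) = 2·3^3 + 2·3^2 + 2·3 + 2. Bump = 554. G_2 = 553.
G_2 = 553. HB_4(553) = 2·4^4 + 2·4^2 + 2·4 + 1. Bump = 6311. G_3 = 6310.

553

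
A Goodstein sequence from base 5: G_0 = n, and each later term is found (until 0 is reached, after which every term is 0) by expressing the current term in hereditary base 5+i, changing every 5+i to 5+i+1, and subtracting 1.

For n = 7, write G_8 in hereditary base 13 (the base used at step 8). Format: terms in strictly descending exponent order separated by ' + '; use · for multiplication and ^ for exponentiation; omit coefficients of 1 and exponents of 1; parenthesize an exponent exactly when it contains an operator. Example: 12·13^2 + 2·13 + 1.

step 0: 7 = 5 + 2; sub 6 for 5: 6 + 2; = 8; G_1 = 8−1 = 7
step 1: 7 = 6 + 1; sub 7 for 6: 7 + 1; = 8; G_2 = 8−1 = 7
step 2: 7 = 7; sub 8 for 7: 8; = 8; G_3 = 8−1 = 7
step 3: 7 = 7; sub 9 for 8: 7; = 7; G_4 = 7−1 = 6
step 4: 6 = 6; sub 10 for 9: 6; = 6; G_5 = 6−1 = 5
step 5: 5 = 5; sub 11 for 10: 5; = 5; G_6 = 5−1 = 4
step 6: 4 = 4; sub 12 for 11: 4; = 4; G_7 = 4−1 = 3
step 7: 3 = 3; sub 13 for 12: 3; = 3; G_8 = 3−1 = 2

2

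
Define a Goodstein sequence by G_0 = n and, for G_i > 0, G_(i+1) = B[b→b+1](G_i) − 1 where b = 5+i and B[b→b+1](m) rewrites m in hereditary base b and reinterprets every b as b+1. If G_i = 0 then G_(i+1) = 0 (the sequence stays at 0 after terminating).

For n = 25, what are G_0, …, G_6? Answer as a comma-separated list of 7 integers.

25, 35, 39, 43, 47, 51, 55

G_0=25  [base 5] 5^2  →[5↦6]→  6^2 = 36  −1 ⇒ G_1=35
G_1=35  [base 6] 5·6 + 5  →[6↦7]→  5·7 + 5 = 40  −1 ⇒ G_2=39
G_2=39  [base 7] 5·7 + 4  →[7↦8]→  5·8 + 4 = 44  −1 ⇒ G_3=43
G_3=43  [base 8] 5·8 + 3  →[8↦9]→  5·9 + 3 = 48  −1 ⇒ G_4=47
G_4=47  [base 9] 5·9 + 2  →[9↦10]→  5·10 + 2 = 52  −1 ⇒ G_5=51
G_5=51  [base 10] 5·10 + 1  →[10↦11]→  5·11 + 1 = 56  −1 ⇒ G_6=55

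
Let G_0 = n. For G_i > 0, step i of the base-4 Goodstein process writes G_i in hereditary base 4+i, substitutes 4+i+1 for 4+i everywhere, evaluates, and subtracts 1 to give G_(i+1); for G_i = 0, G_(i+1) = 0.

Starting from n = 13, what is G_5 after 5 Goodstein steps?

G_0 = 13. HB_4(13) = 3·4 + 1. Bump = 16. G_1 = 15.
G_1 = 15. HB_5(15) = 3·5. Bump = 18. G_2 = 17.
G_2 = 17. HB_6(17) = 2·6 + 5. Bump = 19. G_3 = 18.
G_3 = 18. HB_7(18) = 2·7 + 4. Bump = 20. G_4 = 19.
G_4 = 19. HB_8(19) = 2·8 + 3. Bump = 21. G_5 = 20.
G_5 = 20. HB_9(20) = 2·9 + 2. Bump = 22. G_6 = 21.

20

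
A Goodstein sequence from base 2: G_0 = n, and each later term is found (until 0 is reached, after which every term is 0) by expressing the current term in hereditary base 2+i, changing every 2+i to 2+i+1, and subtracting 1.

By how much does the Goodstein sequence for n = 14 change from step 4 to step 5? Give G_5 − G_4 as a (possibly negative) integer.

5536249

base 2: 14 = 2^(2 + 1) + 2^2 + 2; at 3: 3^(3 + 1) + 3^3 + 3 = 111; next = 110
base 3: 110 = 3^(3 + 1) + 3^3 + 2; at 4: 4^(4 + 1) + 4^4 + 2 = 1282; next = 1281
base 4: 1281 = 4^(4 + 1) + 4^4 + 1; at 5: 5^(5 + 1) + 5^5 + 1 = 18751; next = 18750
base 5: 18750 = 5^(5 + 1) + 5^5; at 6: 6^(6 + 1) + 6^6 = 326592; next = 326591
base 6: 326591 = 6^(6 + 1) + 5·6^5 + 5·6^4 + 5·6^3 + 5·6^2 + 5·6 + 5; at 7: 7^(7 + 1) + 5·7^5 + 5·7^4 + 5·7^3 + 5·7^2 + 5·7 + 5 = 5862841; next = 5862840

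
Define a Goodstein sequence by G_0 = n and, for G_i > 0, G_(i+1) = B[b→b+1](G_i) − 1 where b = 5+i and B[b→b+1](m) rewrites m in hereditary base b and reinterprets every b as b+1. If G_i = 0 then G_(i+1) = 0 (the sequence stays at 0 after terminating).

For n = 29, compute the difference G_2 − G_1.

[0] 29 ≡ 5^2 + 4 (base 5). Lift 6: 40. −1: 39.
[1] 39 ≡ 6^2 + 3 (base 6). Lift 7: 52. −1: 51.

12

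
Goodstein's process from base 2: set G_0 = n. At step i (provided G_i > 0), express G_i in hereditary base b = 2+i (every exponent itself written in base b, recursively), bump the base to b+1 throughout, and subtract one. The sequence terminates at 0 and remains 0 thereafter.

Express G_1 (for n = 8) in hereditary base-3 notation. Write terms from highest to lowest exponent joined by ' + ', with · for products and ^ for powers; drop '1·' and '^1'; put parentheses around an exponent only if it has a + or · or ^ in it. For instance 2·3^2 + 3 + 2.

2·3^3 + 2·3^2 + 2·3 + 2

i=0: 8 = 2^(2 + 1) (b=2); 2→3: 3^(3 + 1) = 81; 81−1 = 80
i=1: 80 = 2·3^3 + 2·3^2 + 2·3 + 2 (b=3); 3→4: 2·4^4 + 2·4^2 + 2·4 + 2 = 554; 554−1 = 553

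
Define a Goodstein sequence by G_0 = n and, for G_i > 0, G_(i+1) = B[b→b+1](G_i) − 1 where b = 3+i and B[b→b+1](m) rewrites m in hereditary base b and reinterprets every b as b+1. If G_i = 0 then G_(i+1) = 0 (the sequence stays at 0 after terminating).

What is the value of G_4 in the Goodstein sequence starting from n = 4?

base 3: 4 = 3 + 1; at 4: 4 + 1 = 5; next = 4
base 4: 4 = 4; at 5: 5 = 5; next = 4
base 5: 4 = 4; at 6: 4 = 4; next = 3
base 6: 3 = 3; at 7: 3 = 3; next = 2
base 7: 2 = 2; at 8: 2 = 2; next = 1

2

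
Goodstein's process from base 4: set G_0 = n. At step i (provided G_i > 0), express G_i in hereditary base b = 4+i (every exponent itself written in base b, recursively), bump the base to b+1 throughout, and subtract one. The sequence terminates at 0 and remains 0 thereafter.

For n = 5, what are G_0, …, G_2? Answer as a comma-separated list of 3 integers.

[0] 5 ≡ 4 + 1 (base 4). Lift 5: 6. −1: 5.
[1] 5 ≡ 5 (base 5). Lift 6: 6. −1: 5.

5, 5, 5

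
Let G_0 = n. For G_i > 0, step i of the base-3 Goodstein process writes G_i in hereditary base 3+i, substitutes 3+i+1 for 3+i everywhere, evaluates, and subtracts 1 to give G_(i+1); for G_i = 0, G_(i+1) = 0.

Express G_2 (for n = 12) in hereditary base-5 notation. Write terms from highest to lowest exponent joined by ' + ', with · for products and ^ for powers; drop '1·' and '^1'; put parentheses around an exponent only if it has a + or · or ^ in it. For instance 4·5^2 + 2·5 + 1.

base 3: 12 = 3^2 + 3; at 4: 4^2 + 4 = 20; next = 19
base 4: 19 = 4^2 + 3; at 5: 5^2 + 3 = 28; next = 27
base 5: 27 = 5^2 + 2; at 6: 6^2 + 2 = 38; next = 37

5^2 + 2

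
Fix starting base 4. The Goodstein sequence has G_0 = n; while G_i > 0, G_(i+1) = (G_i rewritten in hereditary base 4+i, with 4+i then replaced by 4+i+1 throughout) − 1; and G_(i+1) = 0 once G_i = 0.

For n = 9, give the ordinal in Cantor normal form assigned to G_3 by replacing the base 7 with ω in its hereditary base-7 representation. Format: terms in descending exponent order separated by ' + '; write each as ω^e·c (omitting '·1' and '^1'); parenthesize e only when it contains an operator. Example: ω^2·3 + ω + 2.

G_0=9  [base 4] 2·4 + 1  →[4↦5]→  2·5 + 1 = 11  −1 ⇒ G_1=10
G_1=10  [base 5] 2·5  →[5↦6]→  2·6 = 12  −1 ⇒ G_2=11
G_2=11  [base 6] 6 + 5  →[6↦7]→  7 + 5 = 12  −1 ⇒ G_3=11
G_3=11  [base 7] 7 + 4  →[7↦8]→  8 + 4 = 12  −1 ⇒ G_4=11

ω + 4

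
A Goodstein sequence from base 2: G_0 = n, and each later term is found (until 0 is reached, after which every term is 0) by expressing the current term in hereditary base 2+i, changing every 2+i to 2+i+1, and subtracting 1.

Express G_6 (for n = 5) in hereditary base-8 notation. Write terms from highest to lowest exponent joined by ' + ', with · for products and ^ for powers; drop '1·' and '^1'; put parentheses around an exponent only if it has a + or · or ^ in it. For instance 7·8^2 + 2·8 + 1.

[0] 5 ≡ 2^2 + 1 (base 2). Lift 3: 28. −1: 27.
[1] 27 ≡ 3^3 (base 3). Lift 4: 256. −1: 255.
[2] 255 ≡ 3·4^3 + 3·4^2 + 3·4 + 3 (base 4). Lift 5: 468. −1: 467.
[3] 467 ≡ 3·5^3 + 3·5^2 + 3·5 + 2 (base 5). Lift 6: 776. −1: 775.
[4] 775 ≡ 3·6^3 + 3·6^2 + 3·6 + 1 (base 6). Lift 7: 1198. −1: 1197.
[5] 1197 ≡ 3·7^3 + 3·7^2 + 3·7 (base 7). Lift 8: 1752. −1: 1751.
[6] 1751 ≡ 3·8^3 + 3·8^2 + 2·8 + 7 (base 8). Lift 9: 2455. −1: 2454.

3·8^3 + 3·8^2 + 2·8 + 7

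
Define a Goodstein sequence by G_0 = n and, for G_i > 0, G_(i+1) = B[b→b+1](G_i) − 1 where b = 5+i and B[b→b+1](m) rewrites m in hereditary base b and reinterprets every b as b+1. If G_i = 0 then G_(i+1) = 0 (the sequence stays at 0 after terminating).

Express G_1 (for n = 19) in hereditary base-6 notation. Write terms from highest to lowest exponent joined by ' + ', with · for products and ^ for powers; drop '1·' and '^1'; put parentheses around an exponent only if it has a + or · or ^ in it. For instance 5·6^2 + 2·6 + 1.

3·6 + 3

G_0 = 19. HB_5(19) = 3·5 + 4. Bump = 22. G_1 = 21.
G_1 = 21. HB_6(21) = 3·6 + 3. Bump = 24. G_2 = 23.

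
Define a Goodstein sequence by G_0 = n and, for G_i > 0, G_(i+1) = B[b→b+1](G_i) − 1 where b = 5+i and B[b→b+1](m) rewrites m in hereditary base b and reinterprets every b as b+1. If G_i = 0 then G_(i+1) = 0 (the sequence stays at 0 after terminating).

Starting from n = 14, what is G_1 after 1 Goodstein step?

G_0 = 14. HB_5(14) = 2·5 + 4. Bump = 16. G_1 = 15.
G_1 = 15. HB_6(15) = 2·6 + 3. Bump = 17. G_2 = 16.

15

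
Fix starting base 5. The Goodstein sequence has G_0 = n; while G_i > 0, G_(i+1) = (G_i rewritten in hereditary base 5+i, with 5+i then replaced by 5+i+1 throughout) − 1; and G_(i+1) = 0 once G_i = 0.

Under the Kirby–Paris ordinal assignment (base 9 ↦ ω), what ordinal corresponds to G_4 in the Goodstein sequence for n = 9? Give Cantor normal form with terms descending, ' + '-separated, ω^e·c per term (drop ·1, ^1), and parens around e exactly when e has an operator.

G_0 = 9. HB_5(9) = 5 + 4. Bump = 10. G_1 = 9.
G_1 = 9. HB_6(9) = 6 + 3. Bump = 10. G_2 = 9.
G_2 = 9. HB_7(9) = 7 + 2. Bump = 10. G_3 = 9.
G_3 = 9. HB_8(9) = 8 + 1. Bump = 10. G_4 = 9.
G_4 = 9. HB_9(9) = 9. Bump = 10. G_5 = 9.

ω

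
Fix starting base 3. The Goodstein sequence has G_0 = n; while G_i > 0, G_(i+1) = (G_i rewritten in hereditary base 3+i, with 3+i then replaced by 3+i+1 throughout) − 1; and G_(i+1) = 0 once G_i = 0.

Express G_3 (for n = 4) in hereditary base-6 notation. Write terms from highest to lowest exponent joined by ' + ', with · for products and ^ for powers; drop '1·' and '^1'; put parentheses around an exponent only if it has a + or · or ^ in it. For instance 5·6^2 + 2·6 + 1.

3

i=0: 4 = 3 + 1 (b=3); 3→4: 4 + 1 = 5; 5−1 = 4
i=1: 4 = 4 (b=4); 4→5: 5 = 5; 5−1 = 4
i=2: 4 = 4 (b=5); 5→6: 4 = 4; 4−1 = 3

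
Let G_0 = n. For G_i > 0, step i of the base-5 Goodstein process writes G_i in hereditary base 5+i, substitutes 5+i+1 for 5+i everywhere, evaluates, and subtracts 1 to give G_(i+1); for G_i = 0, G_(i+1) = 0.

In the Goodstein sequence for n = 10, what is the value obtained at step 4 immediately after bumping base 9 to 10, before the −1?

12

G_0 = 10. HB_5(10) = 2·5. Bump = 12. G_1 = 11.
G_1 = 11. HB_6(11) = 6 + 5. Bump = 12. G_2 = 11.
G_2 = 11. HB_7(11) = 7 + 4. Bump = 12. G_3 = 11.
G_3 = 11. HB_8(11) = 8 + 3. Bump = 12. G_4 = 11.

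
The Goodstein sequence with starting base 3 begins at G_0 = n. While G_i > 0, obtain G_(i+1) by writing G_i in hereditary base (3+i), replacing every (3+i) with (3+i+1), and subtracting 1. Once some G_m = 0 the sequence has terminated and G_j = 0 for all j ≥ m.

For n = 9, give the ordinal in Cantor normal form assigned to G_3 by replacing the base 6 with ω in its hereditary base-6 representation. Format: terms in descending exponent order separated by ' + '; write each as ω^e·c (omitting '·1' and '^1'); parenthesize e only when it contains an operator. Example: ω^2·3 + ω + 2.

ω·3 + 1

step 0: 9 = 3^2; sub 4 for 3: 4^2; = 16; G_1 = 16−1 = 15
step 1: 15 = 3·4 + 3; sub 5 for 4: 3·5 + 3; = 18; G_2 = 18−1 = 17
step 2: 17 = 3·5 + 2; sub 6 for 5: 3·6 + 2; = 20; G_3 = 20−1 = 19
step 3: 19 = 3·6 + 1; sub 7 for 6: 3·7 + 1; = 22; G_4 = 22−1 = 21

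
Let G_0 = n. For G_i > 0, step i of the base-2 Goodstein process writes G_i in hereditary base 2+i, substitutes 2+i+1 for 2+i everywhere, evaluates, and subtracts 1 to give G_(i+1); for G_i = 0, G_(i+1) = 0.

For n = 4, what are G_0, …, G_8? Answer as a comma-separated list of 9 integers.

4, 26, 41, 60, 83, 109, 139, 173, 211

i=0: 4 = 2^2 (b=2); 2→3: 3^3 = 27; 27−1 = 26
i=1: 26 = 2·3^2 + 2·3 + 2 (b=3); 3→4: 2·4^2 + 2·4 + 2 = 42; 42−1 = 41
i=2: 41 = 2·4^2 + 2·4 + 1 (b=4); 4→5: 2·5^2 + 2·5 + 1 = 61; 61−1 = 60
i=3: 60 = 2·5^2 + 2·5 (b=5); 5→6: 2·6^2 + 2·6 = 84; 84−1 = 83
i=4: 83 = 2·6^2 + 6 + 5 (b=6); 6→7: 2·7^2 + 7 + 5 = 110; 110−1 = 109
i=5: 109 = 2·7^2 + 7 + 4 (b=7); 7→8: 2·8^2 + 8 + 4 = 140; 140−1 = 139
i=6: 139 = 2·8^2 + 8 + 3 (b=8); 8→9: 2·9^2 + 9 + 3 = 174; 174−1 = 173
i=7: 173 = 2·9^2 + 9 + 2 (b=9); 9→10: 2·10^2 + 10 + 2 = 212; 212−1 = 211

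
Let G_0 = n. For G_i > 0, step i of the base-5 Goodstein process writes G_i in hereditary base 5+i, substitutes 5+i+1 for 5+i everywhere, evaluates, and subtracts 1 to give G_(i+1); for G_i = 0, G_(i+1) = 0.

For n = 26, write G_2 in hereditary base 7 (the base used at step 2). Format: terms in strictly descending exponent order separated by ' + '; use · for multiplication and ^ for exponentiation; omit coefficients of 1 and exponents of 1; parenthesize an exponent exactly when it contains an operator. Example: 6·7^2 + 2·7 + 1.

6·7 + 6

(0) 26|_5 = 5^2 + 1 ↦ 6^2 + 1|_6 = 37 ⇒ 36
(1) 36|_6 = 6^2 ↦ 7^2|_7 = 49 ⇒ 48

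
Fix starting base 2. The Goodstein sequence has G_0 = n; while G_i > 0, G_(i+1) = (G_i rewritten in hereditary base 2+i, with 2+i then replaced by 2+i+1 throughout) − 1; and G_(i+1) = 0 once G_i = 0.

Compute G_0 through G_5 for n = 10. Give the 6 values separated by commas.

10, 83, 1025, 15625, 279935, 4215754

step 0: 10 = 2^(2 + 1) + 2; sub 3 for 2: 3^(3 + 1) + 3; = 84; G_1 = 84−1 = 83
step 1: 83 = 3^(3 + 1) + 2; sub 4 for 3: 4^(4 + 1) + 2; = 1026; G_2 = 1026−1 = 1025
step 2: 1025 = 4^(4 + 1) + 1; sub 5 for 4: 5^(5 + 1) + 1; = 15626; G_3 = 15626−1 = 15625
step 3: 15625 = 5^(5 + 1); sub 6 for 5: 6^(6 + 1); = 279936; G_4 = 279936−1 = 279935
step 4: 279935 = 5·6^6 + 5·6^5 + 5·6^4 + 5·6^3 + 5·6^2 + 5·6 + 5; sub 7 for 6: 5·7^7 + 5·7^5 + 5·7^4 + 5·7^3 + 5·7^2 + 5·7 + 5; = 4215755; G_5 = 4215755−1 = 4215754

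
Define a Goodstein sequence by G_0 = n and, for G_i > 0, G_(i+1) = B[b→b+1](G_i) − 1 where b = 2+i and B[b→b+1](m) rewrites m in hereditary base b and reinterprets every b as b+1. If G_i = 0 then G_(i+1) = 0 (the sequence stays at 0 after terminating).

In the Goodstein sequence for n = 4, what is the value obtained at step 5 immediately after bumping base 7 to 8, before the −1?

140

4 —HB2→ 2^2 —bump→ 3^3 = 27 —(−1)→ 26
26 —HB3→ 2·3^2 + 2·3 + 2 —bump→ 2·4^2 + 2·4 + 2 = 42 —(−1)→ 41
41 —HB4→ 2·4^2 + 2·4 + 1 —bump→ 2·5^2 + 2·5 + 1 = 61 —(−1)→ 60
60 —HB5→ 2·5^2 + 2·5 —bump→ 2·6^2 + 2·6 = 84 —(−1)→ 83
83 —HB6→ 2·6^2 + 6 + 5 —bump→ 2·7^2 + 7 + 5 = 110 —(−1)→ 109
109 —HB7→ 2·7^2 + 7 + 4 —bump→ 2·8^2 + 8 + 4 = 140 —(−1)→ 139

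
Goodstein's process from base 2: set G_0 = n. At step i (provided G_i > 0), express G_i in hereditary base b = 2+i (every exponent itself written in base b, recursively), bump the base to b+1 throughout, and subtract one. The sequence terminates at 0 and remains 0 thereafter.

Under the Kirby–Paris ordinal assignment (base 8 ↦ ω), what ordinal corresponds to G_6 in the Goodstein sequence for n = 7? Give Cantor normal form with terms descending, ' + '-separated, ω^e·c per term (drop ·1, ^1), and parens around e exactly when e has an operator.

[0] 7 ≡ 2^2 + 2 + 1 (base 2). Lift 3: 31. −1: 30.
[1] 30 ≡ 3^3 + 3 (base 3). Lift 4: 260. −1: 259.
[2] 259 ≡ 4^4 + 3 (base 4). Lift 5: 3128. −1: 3127.
[3] 3127 ≡ 5^5 + 2 (base 5). Lift 6: 46658. −1: 46657.
[4] 46657 ≡ 6^6 + 1 (base 6). Lift 7: 823544. −1: 823543.
[5] 823543 ≡ 7^7 (base 7). Lift 8: 16777216. −1: 16777215.

ω^7·7 + ω^6·7 + ω^5·7 + ω^4·7 + ω^3·7 + ω^2·7 + ω·7 + 7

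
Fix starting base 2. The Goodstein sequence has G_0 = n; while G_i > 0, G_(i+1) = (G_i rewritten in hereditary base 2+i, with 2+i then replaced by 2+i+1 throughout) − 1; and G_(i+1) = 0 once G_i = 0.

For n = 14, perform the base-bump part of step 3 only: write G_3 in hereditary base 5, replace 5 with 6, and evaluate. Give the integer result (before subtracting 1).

G_0 = 14. HB_2(14) = 2^(2 + 1) + 2^2 + 2. Bump = 111. G_1 = 110.
G_1 = 110. HB_3(110) = 3^(3 + 1) + 3^3 + 2. Bump = 1282. G_2 = 1281.
G_2 = 1281. HB_4(1281) = 4^(4 + 1) + 4^4 + 1. Bump = 18751. G_3 = 18750.
G_3 = 18750. HB_5(18750) = 5^(5 + 1) + 5^5. Bump = 326592. G_4 = 326591.

326592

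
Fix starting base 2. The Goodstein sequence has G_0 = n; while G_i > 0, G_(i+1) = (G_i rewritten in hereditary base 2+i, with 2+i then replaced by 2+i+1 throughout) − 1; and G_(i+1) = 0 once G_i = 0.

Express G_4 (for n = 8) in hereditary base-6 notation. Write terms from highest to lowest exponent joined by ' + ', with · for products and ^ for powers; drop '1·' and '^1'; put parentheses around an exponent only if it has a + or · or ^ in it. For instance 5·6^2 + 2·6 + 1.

base 2: 8 = 2^(2 + 1); at 3: 3^(3 + 1) = 81; next = 80
base 3: 80 = 2·3^3 + 2·3^2 + 2·3 + 2; at 4: 2·4^4 + 2·4^2 + 2·4 + 2 = 554; next = 553
base 4: 553 = 2·4^4 + 2·4^2 + 2·4 + 1; at 5: 2·5^5 + 2·5^2 + 2·5 + 1 = 6311; next = 6310
base 5: 6310 = 2·5^5 + 2·5^2 + 2·5; at 6: 2·6^6 + 2·6^2 + 2·6 = 93396; next = 93395
base 6: 93395 = 2·6^6 + 2·6^2 + 6 + 5; at 7: 2·7^7 + 2·7^2 + 7 + 5 = 1647196; next = 1647195

2·6^6 + 2·6^2 + 6 + 5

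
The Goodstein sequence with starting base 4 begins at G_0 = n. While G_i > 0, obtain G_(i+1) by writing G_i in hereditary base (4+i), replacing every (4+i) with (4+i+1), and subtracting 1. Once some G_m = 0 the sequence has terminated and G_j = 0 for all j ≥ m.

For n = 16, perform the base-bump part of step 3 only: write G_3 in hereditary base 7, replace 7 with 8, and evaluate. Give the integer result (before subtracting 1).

G_0=16  [base 4] 4^2  →[4↦5]→  5^2 = 25  −1 ⇒ G_1=24
G_1=24  [base 5] 4·5 + 4  →[5↦6]→  4·6 + 4 = 28  −1 ⇒ G_2=27
G_2=27  [base 6] 4·6 + 3  →[6↦7]→  4·7 + 3 = 31  −1 ⇒ G_3=30

34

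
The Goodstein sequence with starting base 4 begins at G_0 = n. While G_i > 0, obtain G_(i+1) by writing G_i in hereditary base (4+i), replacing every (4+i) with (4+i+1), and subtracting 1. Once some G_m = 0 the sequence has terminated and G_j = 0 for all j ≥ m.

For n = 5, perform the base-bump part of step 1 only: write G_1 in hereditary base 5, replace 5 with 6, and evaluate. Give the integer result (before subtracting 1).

i=0: 5 = 4 + 1 (b=4); 4→5: 5 + 1 = 6; 6−1 = 5
i=1: 5 = 5 (b=5); 5→6: 6 = 6; 6−1 = 5

6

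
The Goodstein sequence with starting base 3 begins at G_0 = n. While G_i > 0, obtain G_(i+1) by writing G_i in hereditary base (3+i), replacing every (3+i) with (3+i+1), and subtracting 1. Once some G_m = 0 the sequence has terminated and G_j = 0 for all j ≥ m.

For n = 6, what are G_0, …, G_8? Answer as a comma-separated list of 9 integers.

G_0=6  [base 3] 2·3  →[3↦4]→  2·4 = 8  −1 ⇒ G_1=7
G_1=7  [base 4] 4 + 3  →[4↦5]→  5 + 3 = 8  −1 ⇒ G_2=7
G_2=7  [base 5] 5 + 2  →[5↦6]→  6 + 2 = 8  −1 ⇒ G_3=7
G_3=7  [base 6] 6 + 1  →[6↦7]→  7 + 1 = 8  −1 ⇒ G_4=7
G_4=7  [base 7] 7  →[7↦8]→  8 = 8  −1 ⇒ G_5=7
G_5=7  [base 8] 7  →[8↦9]→  7 = 7  −1 ⇒ G_6=6
G_6=6  [base 9] 6  →[9↦10]→  6 = 6  −1 ⇒ G_7=5
G_7=5  [base 10] 5  →[10↦11]→  5 = 5  −1 ⇒ G_8=4

6, 7, 7, 7, 7, 7, 6, 5, 4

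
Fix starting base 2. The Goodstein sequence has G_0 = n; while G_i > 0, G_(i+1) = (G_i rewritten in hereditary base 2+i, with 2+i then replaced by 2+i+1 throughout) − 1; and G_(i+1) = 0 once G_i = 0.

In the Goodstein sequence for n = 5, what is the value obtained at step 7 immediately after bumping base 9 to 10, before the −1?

i=0: 5 = 2^2 + 1 (b=2); 2→3: 3^3 + 1 = 28; 28−1 = 27
i=1: 27 = 3^3 (b=3); 3→4: 4^4 = 256; 256−1 = 255
i=2: 255 = 3·4^3 + 3·4^2 + 3·4 + 3 (b=4); 4→5: 3·5^3 + 3·5^2 + 3·5 + 3 = 468; 468−1 = 467
i=3: 467 = 3·5^3 + 3·5^2 + 3·5 + 2 (b=5); 5→6: 3·6^3 + 3·6^2 + 3·6 + 2 = 776; 776−1 = 775
i=4: 775 = 3·6^3 + 3·6^2 + 3·6 + 1 (b=6); 6→7: 3·7^3 + 3·7^2 + 3·7 + 1 = 1198; 1198−1 = 1197
i=5: 1197 = 3·7^3 + 3·7^2 + 3·7 (b=7); 7→8: 3·8^3 + 3·8^2 + 3·8 = 1752; 1752−1 = 1751
i=6: 1751 = 3·8^3 + 3·8^2 + 2·8 + 7 (b=8); 8→9: 3·9^3 + 3·9^2 + 2·9 + 7 = 2455; 2455−1 = 2454
i=7: 2454 = 3·9^3 + 3·9^2 + 2·9 + 6 (b=9); 9→10: 3·10^3 + 3·10^2 + 2·10 + 6 = 3326; 3326−1 = 3325

3326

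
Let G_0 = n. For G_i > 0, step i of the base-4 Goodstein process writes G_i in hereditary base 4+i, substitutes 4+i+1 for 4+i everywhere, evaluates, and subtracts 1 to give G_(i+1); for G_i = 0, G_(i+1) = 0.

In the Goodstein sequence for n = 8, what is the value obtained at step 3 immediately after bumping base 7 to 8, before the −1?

(0) 8|_4 = 2·4 ↦ 2·5|_5 = 10 ⇒ 9
(1) 9|_5 = 5 + 4 ↦ 6 + 4|_6 = 10 ⇒ 9
(2) 9|_6 = 6 + 3 ↦ 7 + 3|_7 = 10 ⇒ 9

10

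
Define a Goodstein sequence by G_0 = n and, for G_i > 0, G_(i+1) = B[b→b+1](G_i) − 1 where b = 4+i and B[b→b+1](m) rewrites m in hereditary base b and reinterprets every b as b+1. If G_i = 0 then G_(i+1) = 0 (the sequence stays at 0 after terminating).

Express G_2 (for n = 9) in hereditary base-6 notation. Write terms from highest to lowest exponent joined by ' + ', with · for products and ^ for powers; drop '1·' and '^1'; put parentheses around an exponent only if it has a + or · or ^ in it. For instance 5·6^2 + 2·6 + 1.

6 + 5

G_0=9  [base 4] 2·4 + 1  →[4↦5]→  2·5 + 1 = 11  −1 ⇒ G_1=10
G_1=10  [base 5] 2·5  →[5↦6]→  2·6 = 12  −1 ⇒ G_2=11
G_2=11  [base 6] 6 + 5  →[6↦7]→  7 + 5 = 12  −1 ⇒ G_3=11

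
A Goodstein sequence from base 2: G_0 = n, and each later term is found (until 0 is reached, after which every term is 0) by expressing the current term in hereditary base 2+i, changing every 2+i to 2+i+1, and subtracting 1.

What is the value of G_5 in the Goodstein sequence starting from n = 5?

i=0: 5 = 2^2 + 1 (b=2); 2→3: 3^3 + 1 = 28; 28−1 = 27
i=1: 27 = 3^3 (b=3); 3→4: 4^4 = 256; 256−1 = 255
i=2: 255 = 3·4^3 + 3·4^2 + 3·4 + 3 (b=4); 4→5: 3·5^3 + 3·5^2 + 3·5 + 3 = 468; 468−1 = 467
i=3: 467 = 3·5^3 + 3·5^2 + 3·5 + 2 (b=5); 5→6: 3·6^3 + 3·6^2 + 3·6 + 2 = 776; 776−1 = 775
i=4: 775 = 3·6^3 + 3·6^2 + 3·6 + 1 (b=6); 6→7: 3·7^3 + 3·7^2 + 3·7 + 1 = 1198; 1198−1 = 1197
i=5: 1197 = 3·7^3 + 3·7^2 + 3·7 (b=7); 7→8: 3·8^3 + 3·8^2 + 3·8 = 1752; 1752−1 = 1751

1197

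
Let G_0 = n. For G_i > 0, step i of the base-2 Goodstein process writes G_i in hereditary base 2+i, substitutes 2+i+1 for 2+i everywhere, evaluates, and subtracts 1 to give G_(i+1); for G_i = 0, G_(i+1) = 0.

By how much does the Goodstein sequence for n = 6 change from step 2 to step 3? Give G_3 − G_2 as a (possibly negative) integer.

2868

(0) 6|_2 = 2^2 + 2 ↦ 3^3 + 3|_3 = 30 ⇒ 29
(1) 29|_3 = 3^3 + 2 ↦ 4^4 + 2|_4 = 258 ⇒ 257
(2) 257|_4 = 4^4 + 1 ↦ 5^5 + 1|_5 = 3126 ⇒ 3125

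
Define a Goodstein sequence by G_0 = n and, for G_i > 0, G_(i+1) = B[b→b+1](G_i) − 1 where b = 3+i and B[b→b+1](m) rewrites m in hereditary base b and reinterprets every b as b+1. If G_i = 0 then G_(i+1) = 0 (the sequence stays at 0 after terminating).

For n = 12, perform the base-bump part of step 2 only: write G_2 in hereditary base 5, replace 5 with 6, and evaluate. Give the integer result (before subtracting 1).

12 —HB3→ 3^2 + 3 —bump→ 4^2 + 4 = 20 —(−1)→ 19
19 —HB4→ 4^2 + 3 —bump→ 5^2 + 3 = 28 —(−1)→ 27
27 —HB5→ 5^2 + 2 —bump→ 6^2 + 2 = 38 —(−1)→ 37

38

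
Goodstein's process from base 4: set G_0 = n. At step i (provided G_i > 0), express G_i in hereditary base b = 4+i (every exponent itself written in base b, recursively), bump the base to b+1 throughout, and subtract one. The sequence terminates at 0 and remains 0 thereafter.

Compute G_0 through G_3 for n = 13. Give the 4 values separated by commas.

13, 15, 17, 18

G_0 = 13. HB_4(13) = 3·4 + 1. Bump = 16. G_1 = 15.
G_1 = 15. HB_5(15) = 3·5. Bump = 18. G_2 = 17.
G_2 = 17. HB_6(17) = 2·6 + 5. Bump = 19. G_3 = 18.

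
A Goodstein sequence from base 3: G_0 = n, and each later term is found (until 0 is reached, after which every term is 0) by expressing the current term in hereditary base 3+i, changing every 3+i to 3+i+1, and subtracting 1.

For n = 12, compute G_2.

27

i=0: 12 = 3^2 + 3 (b=3); 3→4: 4^2 + 4 = 20; 20−1 = 19
i=1: 19 = 4^2 + 3 (b=4); 4→5: 5^2 + 3 = 28; 28−1 = 27
i=2: 27 = 5^2 + 2 (b=5); 5→6: 6^2 + 2 = 38; 38−1 = 37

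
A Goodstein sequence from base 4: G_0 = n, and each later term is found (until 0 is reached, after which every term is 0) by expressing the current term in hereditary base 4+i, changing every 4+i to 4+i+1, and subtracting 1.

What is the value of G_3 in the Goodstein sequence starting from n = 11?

11 —HB4→ 2·4 + 3 —bump→ 2·5 + 3 = 13 —(−1)→ 12
12 —HB5→ 2·5 + 2 —bump→ 2·6 + 2 = 14 —(−1)→ 13
13 —HB6→ 2·6 + 1 —bump→ 2·7 + 1 = 15 —(−1)→ 14

14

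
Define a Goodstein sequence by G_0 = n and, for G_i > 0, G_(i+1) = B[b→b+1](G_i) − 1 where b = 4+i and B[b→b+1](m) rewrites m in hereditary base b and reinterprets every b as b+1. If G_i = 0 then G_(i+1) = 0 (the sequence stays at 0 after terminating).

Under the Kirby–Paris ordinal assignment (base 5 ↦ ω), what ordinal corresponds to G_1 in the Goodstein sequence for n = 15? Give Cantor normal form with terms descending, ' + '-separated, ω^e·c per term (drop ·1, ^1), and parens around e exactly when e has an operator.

(0) 15|_4 = 3·4 + 3 ↦ 3·5 + 3|_5 = 18 ⇒ 17
(1) 17|_5 = 3·5 + 2 ↦ 3·6 + 2|_6 = 20 ⇒ 19

ω·3 + 2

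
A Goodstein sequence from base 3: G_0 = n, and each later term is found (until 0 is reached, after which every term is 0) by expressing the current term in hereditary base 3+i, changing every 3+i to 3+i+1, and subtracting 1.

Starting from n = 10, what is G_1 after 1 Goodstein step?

16

[0] 10 ≡ 3^2 + 1 (base 3). Lift 4: 17. −1: 16.
[1] 16 ≡ 4^2 (base 4). Lift 5: 25. −1: 24.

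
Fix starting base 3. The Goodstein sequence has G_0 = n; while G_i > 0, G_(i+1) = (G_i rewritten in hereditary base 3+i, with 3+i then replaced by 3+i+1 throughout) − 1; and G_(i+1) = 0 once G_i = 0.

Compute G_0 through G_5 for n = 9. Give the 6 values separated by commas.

G_0 = 9. HB_3(9) = 3^2. Bump = 16. G_1 = 15.
G_1 = 15. HB_4(15) = 3·4 + 3. Bump = 18. G_2 = 17.
G_2 = 17. HB_5(17) = 3·5 + 2. Bump = 20. G_3 = 19.
G_3 = 19. HB_6(19) = 3·6 + 1. Bump = 22. G_4 = 21.
G_4 = 21. HB_7(21) = 3·7. Bump = 24. G_5 = 23.

9, 15, 17, 19, 21, 23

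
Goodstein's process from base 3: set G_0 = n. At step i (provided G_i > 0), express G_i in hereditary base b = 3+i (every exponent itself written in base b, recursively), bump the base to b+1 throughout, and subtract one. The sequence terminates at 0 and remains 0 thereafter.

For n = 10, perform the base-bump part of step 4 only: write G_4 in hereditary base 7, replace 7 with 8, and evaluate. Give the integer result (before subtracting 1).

34

10 —HB3→ 3^2 + 1 —bump→ 4^2 + 1 = 17 —(−1)→ 16
16 —HB4→ 4^2 —bump→ 5^2 = 25 —(−1)→ 24
24 —HB5→ 4·5 + 4 —bump→ 4·6 + 4 = 28 —(−1)→ 27
27 —HB6→ 4·6 + 3 —bump→ 4·7 + 3 = 31 —(−1)→ 30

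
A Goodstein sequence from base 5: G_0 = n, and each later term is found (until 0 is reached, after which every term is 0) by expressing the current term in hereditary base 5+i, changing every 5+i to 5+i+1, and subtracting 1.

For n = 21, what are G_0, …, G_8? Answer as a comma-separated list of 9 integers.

21, 24, 27, 29, 31, 33, 35, 37, 39

G_0 = 21. HB_5(21) = 4·5 + 1. Bump = 25. G_1 = 24.
G_1 = 24. HB_6(24) = 4·6. Bump = 28. G_2 = 27.
G_2 = 27. HB_7(27) = 3·7 + 6. Bump = 30. G_3 = 29.
G_3 = 29. HB_8(29) = 3·8 + 5. Bump = 32. G_4 = 31.
G_4 = 31. HB_9(31) = 3·9 + 4. Bump = 34. G_5 = 33.
G_5 = 33. HB_10(33) = 3·10 + 3. Bump = 36. G_6 = 35.
G_6 = 35. HB_11(35) = 3·11 + 2. Bump = 38. G_7 = 37.
G_7 = 37. HB_12(37) = 3·12 + 1. Bump = 40. G_8 = 39.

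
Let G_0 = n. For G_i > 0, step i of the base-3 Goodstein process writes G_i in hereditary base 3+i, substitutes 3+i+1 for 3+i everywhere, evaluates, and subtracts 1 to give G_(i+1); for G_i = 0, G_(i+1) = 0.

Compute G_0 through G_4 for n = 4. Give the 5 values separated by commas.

4, 4, 4, 3, 2

[0] 4 ≡ 3 + 1 (base 3). Lift 4: 5. −1: 4.
[1] 4 ≡ 4 (base 4). Lift 5: 5. −1: 4.
[2] 4 ≡ 4 (base 5). Lift 6: 4. −1: 3.
[3] 3 ≡ 3 (base 6). Lift 7: 3. −1: 2.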